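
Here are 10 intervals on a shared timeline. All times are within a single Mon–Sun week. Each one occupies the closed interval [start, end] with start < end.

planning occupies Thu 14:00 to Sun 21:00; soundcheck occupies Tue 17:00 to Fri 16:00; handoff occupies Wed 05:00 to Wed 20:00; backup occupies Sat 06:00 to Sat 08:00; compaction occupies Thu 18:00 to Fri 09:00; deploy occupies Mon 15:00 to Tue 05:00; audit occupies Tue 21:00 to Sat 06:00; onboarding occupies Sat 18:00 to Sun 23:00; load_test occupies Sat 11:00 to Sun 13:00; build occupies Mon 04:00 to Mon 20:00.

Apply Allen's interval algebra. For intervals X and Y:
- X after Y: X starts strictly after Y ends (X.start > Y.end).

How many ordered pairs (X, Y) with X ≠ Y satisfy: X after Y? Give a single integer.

Checking all 90 ordered pairs for relation 'after'; matching pairs in alphabetical order:
(audit, build): audit after build ✓
(audit, deploy): audit after deploy ✓
(backup, build): backup after build ✓
(backup, compaction): backup after compaction ✓
(backup, deploy): backup after deploy ✓
(backup, handoff): backup after handoff ✓
(backup, soundcheck): backup after soundcheck ✓
(compaction, build): compaction after build ✓
(compaction, deploy): compaction after deploy ✓
(compaction, handoff): compaction after handoff ✓
(handoff, build): handoff after build ✓
(handoff, deploy): handoff after deploy ✓
(load_test, audit): load_test after audit ✓
(load_test, backup): load_test after backup ✓
(load_test, build): load_test after build ✓
(load_test, compaction): load_test after compaction ✓
(load_test, deploy): load_test after deploy ✓
(load_test, handoff): load_test after handoff ✓
(load_test, soundcheck): load_test after soundcheck ✓
(onboarding, audit): onboarding after audit ✓
(onboarding, backup): onboarding after backup ✓
(onboarding, build): onboarding after build ✓
(onboarding, compaction): onboarding after compaction ✓
(onboarding, deploy): onboarding after deploy ✓
... plus 7 further pairs not listed.
Count: 31.

31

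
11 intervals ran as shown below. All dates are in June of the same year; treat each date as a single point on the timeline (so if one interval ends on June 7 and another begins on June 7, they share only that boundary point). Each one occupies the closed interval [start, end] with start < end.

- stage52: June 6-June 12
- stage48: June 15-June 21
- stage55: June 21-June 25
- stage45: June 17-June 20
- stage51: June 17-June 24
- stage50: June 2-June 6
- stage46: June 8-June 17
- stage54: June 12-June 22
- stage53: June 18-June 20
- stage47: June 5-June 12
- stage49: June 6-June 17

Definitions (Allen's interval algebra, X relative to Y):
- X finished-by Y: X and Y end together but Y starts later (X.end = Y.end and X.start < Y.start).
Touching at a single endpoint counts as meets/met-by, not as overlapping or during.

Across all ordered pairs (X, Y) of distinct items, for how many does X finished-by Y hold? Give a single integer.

3

Checking all 110 ordered pairs for relation 'finished-by'; matching pairs in alphabetical order:
(stage45, stage53): stage45 finished-by stage53 ✓
(stage47, stage52): stage47 finished-by stage52 ✓
(stage49, stage46): stage49 finished-by stage46 ✓
Count: 3.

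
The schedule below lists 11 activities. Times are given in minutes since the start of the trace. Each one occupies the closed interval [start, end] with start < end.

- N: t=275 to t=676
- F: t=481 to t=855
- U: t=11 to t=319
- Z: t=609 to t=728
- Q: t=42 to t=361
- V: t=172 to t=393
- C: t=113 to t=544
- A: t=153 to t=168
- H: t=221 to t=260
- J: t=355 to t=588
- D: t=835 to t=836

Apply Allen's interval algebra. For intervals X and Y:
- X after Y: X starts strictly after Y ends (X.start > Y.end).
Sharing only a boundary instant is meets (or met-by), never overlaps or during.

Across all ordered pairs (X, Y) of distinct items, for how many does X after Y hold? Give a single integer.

Checking all 110 ordered pairs for relation 'after'; matching pairs in alphabetical order:
(D, A): D after A ✓
(D, C): D after C ✓
(D, H): D after H ✓
(D, J): D after J ✓
(D, N): D after N ✓
(D, Q): D after Q ✓
(D, U): D after U ✓
(D, V): D after V ✓
(D, Z): D after Z ✓
(F, A): F after A ✓
(F, H): F after H ✓
(F, Q): F after Q ✓
(F, U): F after U ✓
(F, V): F after V ✓
(H, A): H after A ✓
(J, A): J after A ✓
(J, H): J after H ✓
(J, U): J after U ✓
(N, A): N after A ✓
(N, H): N after H ✓
(V, A): V after A ✓
(Z, A): Z after A ✓
(Z, C): Z after C ✓
(Z, H): Z after H ✓
... plus 4 further pairs not listed.
Count: 28.

28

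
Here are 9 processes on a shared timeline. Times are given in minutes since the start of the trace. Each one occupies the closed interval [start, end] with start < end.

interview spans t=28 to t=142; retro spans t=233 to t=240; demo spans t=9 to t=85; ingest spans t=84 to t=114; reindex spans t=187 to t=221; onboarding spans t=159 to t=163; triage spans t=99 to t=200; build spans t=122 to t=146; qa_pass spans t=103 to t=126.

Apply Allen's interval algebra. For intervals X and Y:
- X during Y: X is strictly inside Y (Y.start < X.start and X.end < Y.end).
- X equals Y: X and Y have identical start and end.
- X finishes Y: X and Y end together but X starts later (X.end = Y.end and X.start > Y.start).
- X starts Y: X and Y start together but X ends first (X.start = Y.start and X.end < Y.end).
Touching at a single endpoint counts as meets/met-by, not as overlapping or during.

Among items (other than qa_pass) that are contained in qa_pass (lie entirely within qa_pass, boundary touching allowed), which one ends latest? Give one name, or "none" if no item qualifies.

Target qa_pass = [t=103, t=126].
build [t=122, t=146] → overlapped-by → excluded.
demo [t=9, t=85] → before → excluded.
ingest [t=84, t=114] → overlaps → excluded.
interview [t=28, t=142] → contains → excluded.
onboarding [t=159, t=163] → after → excluded.
reindex [t=187, t=221] → after → excluded.
retro [t=233, t=240] → after → excluded.
triage [t=99, t=200] → contains → excluded.
No candidates → none.

none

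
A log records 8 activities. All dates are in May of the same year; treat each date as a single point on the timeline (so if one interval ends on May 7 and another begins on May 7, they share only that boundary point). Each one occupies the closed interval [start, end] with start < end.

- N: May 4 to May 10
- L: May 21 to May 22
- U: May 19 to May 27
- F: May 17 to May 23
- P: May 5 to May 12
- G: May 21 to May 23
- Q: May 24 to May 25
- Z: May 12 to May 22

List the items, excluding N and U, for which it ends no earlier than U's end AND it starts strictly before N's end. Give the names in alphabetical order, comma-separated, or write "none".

none

Conditions: its end is no earlier than U's end (X.end >= May 27) AND its start is strictly before N's end (X.start < May 10).
F: end May 23 >= May 27? ✗; start May 17 < May 10? ✗ → no.
G: end May 23 >= May 27? ✗; start May 21 < May 10? ✗ → no.
L: end May 22 >= May 27? ✗; start May 21 < May 10? ✗ → no.
P: end May 12 >= May 27? ✗; start May 5 < May 10? ✓ → no.
Q: end May 25 >= May 27? ✗; start May 24 < May 10? ✗ → no.
Z: end May 22 >= May 27? ✗; start May 12 < May 10? ✗ → no.
Result: none.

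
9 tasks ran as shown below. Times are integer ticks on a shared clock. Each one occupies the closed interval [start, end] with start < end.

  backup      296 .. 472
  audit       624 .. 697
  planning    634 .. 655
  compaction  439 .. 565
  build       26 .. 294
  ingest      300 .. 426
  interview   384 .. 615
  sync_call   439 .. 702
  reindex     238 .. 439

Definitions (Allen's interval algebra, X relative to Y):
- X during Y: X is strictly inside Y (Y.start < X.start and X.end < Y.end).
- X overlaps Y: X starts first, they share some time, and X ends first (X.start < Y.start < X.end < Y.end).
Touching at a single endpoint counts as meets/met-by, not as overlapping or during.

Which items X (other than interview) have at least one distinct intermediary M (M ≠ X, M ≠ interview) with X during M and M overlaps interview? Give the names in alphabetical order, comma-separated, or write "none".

ingest

Target interview = [384, 615].
Intermediaries M with M overlaps interview: backup, ingest, reindex.
Via backup — items with X during backup: ingest.
Via ingest — items with X during ingest: none.
Via reindex — items with X during reindex: ingest.
Union: ingest.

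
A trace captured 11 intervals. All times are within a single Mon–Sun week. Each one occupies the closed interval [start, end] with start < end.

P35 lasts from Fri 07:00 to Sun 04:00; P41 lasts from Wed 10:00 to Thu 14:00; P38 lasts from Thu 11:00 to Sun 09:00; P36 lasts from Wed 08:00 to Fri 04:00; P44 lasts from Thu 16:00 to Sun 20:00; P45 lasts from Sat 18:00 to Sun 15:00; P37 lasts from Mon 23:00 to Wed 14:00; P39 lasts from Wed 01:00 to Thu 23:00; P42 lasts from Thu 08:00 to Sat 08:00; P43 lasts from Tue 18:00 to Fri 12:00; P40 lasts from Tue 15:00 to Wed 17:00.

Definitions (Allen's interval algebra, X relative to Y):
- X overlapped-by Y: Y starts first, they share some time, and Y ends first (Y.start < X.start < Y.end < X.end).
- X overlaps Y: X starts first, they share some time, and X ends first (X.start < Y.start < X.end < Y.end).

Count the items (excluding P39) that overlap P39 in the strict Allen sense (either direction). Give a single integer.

6

Target P39 = [Wed 01:00, Thu 23:00].
P35 [Fri 07:00, Sun 04:00] → after → no.
P36 [Wed 08:00, Fri 04:00] → overlapped-by → counts.
P37 [Mon 23:00, Wed 14:00] → overlaps → counts.
P38 [Thu 11:00, Sun 09:00] → overlapped-by → counts.
P40 [Tue 15:00, Wed 17:00] → overlaps → counts.
P41 [Wed 10:00, Thu 14:00] → during → no.
P42 [Thu 08:00, Sat 08:00] → overlapped-by → counts.
P43 [Tue 18:00, Fri 12:00] → contains → no.
P44 [Thu 16:00, Sun 20:00] → overlapped-by → counts.
P45 [Sat 18:00, Sun 15:00] → after → no.
Total: 6.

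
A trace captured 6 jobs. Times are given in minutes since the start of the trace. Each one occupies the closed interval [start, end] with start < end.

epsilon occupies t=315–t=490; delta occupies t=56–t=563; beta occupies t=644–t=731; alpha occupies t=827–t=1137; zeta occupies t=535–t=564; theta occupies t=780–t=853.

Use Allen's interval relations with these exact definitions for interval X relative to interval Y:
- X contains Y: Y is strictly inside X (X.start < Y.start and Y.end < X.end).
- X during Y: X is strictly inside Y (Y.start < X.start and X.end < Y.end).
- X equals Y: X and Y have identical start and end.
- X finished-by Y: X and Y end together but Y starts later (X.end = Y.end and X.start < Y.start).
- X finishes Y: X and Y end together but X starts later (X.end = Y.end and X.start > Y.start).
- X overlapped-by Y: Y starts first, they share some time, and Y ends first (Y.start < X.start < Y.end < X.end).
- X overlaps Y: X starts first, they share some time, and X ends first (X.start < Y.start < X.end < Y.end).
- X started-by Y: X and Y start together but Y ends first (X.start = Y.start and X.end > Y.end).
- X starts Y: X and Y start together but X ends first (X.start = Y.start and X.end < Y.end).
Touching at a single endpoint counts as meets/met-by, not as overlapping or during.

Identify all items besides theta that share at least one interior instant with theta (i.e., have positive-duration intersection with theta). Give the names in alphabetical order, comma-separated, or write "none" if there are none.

alpha

Target theta = [t=780, t=853].
alpha [t=827, t=1137] → overlapped-by → yes.
beta [t=644, t=731] → before → no.
delta [t=56, t=563] → before → no.
epsilon [t=315, t=490] → before → no.
zeta [t=535, t=564] → before → no.
Result: alpha.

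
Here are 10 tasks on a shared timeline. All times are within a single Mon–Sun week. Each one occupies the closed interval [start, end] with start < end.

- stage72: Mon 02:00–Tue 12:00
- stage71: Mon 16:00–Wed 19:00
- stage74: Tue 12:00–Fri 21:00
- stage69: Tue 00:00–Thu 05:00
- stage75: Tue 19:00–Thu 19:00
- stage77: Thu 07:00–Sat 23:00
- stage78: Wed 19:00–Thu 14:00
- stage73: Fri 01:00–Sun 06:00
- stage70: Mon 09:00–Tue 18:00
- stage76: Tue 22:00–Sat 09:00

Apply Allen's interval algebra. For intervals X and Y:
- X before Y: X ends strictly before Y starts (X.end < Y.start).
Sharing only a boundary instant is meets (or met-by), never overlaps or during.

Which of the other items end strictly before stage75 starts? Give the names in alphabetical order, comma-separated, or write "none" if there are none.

Target stage75 = [Tue 19:00, Thu 19:00].
stage69 [Tue 00:00, Thu 05:00] → overlaps → no.
stage70 [Mon 09:00, Tue 18:00] → before → yes.
stage71 [Mon 16:00, Wed 19:00] → overlaps → no.
stage72 [Mon 02:00, Tue 12:00] → before → yes.
stage73 [Fri 01:00, Sun 06:00] → after → no.
stage74 [Tue 12:00, Fri 21:00] → contains → no.
stage76 [Tue 22:00, Sat 09:00] → overlapped-by → no.
stage77 [Thu 07:00, Sat 23:00] → overlapped-by → no.
stage78 [Wed 19:00, Thu 14:00] → during → no.
Result: stage70, stage72.

stage70, stage72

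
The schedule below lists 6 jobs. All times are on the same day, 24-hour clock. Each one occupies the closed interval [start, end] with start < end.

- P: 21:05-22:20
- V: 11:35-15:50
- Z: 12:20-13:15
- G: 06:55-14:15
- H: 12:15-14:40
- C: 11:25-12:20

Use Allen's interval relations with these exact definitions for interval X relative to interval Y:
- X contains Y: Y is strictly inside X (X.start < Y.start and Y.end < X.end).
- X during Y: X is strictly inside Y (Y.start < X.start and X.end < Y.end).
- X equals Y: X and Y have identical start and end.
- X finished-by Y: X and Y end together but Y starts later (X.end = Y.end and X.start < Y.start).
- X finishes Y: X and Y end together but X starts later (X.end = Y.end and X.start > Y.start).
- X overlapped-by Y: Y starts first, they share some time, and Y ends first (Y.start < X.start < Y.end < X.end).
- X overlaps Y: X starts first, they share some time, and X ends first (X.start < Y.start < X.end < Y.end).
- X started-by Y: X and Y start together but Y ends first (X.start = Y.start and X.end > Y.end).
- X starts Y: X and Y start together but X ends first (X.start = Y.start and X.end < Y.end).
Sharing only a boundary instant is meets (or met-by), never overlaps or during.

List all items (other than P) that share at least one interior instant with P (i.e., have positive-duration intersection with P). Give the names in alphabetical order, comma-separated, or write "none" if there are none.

Target P = [21:05, 22:20].
C [11:25, 12:20] → before → no.
G [06:55, 14:15] → before → no.
H [12:15, 14:40] → before → no.
V [11:35, 15:50] → before → no.
Z [12:20, 13:15] → before → no.
Result: none.

none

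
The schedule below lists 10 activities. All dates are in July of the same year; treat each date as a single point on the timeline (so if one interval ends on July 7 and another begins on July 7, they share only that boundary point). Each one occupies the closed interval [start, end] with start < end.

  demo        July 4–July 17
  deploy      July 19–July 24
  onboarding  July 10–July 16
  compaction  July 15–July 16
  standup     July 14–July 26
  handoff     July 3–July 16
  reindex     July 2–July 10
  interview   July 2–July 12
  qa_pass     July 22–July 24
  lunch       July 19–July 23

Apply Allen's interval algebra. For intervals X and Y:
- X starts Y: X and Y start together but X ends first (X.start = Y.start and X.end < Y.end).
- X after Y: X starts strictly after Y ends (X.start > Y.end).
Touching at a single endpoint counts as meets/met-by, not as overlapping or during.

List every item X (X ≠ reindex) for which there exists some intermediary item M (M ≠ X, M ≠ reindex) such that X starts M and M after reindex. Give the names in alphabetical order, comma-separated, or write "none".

Target reindex = [July 2, July 10].
Intermediaries M with M after reindex: compaction, deploy, lunch, qa_pass, standup.
Via compaction — items with X starts compaction: none.
Via deploy — items with X starts deploy: lunch.
Via lunch — items with X starts lunch: none.
Via qa_pass — items with X starts qa_pass: none.
Via standup — items with X starts standup: none.
Union: lunch.

lunch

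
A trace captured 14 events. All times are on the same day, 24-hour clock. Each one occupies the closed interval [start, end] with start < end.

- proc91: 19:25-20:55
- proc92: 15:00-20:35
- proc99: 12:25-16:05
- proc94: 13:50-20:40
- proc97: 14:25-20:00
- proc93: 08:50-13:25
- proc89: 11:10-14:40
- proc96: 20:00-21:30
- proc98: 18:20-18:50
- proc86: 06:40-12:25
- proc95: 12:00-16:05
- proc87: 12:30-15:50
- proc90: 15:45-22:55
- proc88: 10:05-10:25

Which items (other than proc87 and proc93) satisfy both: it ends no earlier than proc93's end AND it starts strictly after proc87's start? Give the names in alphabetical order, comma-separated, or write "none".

proc90, proc91, proc92, proc94, proc96, proc97, proc98

Conditions: its end is no earlier than proc93's end (X.end >= 13:25) AND its start is strictly after proc87's start (X.start > 12:30).
proc86: end 12:25 >= 13:25? ✗; start 06:40 > 12:30? ✗ → no.
proc88: end 10:25 >= 13:25? ✗; start 10:05 > 12:30? ✗ → no.
proc89: end 14:40 >= 13:25? ✓; start 11:10 > 12:30? ✗ → no.
proc90: end 22:55 >= 13:25? ✓; start 15:45 > 12:30? ✓ → yes.
proc91: end 20:55 >= 13:25? ✓; start 19:25 > 12:30? ✓ → yes.
proc92: end 20:35 >= 13:25? ✓; start 15:00 > 12:30? ✓ → yes.
proc94: end 20:40 >= 13:25? ✓; start 13:50 > 12:30? ✓ → yes.
proc95: end 16:05 >= 13:25? ✓; start 12:00 > 12:30? ✗ → no.
proc96: end 21:30 >= 13:25? ✓; start 20:00 > 12:30? ✓ → yes.
proc97: end 20:00 >= 13:25? ✓; start 14:25 > 12:30? ✓ → yes.
proc98: end 18:50 >= 13:25? ✓; start 18:20 > 12:30? ✓ → yes.
proc99: end 16:05 >= 13:25? ✓; start 12:25 > 12:30? ✗ → no.
Result: proc90, proc91, proc92, proc94, proc96, proc97, proc98.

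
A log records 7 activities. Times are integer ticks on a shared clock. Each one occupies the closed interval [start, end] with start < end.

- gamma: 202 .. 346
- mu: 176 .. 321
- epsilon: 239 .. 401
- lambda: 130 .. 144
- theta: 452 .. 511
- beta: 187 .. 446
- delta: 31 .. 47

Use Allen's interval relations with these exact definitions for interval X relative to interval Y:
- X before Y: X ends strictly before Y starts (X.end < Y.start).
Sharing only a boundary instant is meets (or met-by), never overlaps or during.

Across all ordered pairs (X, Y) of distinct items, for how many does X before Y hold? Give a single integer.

Checking all 42 ordered pairs for relation 'before'; matching pairs in alphabetical order:
(beta, theta): beta before theta ✓
(delta, beta): delta before beta ✓
(delta, epsilon): delta before epsilon ✓
(delta, gamma): delta before gamma ✓
(delta, lambda): delta before lambda ✓
(delta, mu): delta before mu ✓
(delta, theta): delta before theta ✓
(epsilon, theta): epsilon before theta ✓
(gamma, theta): gamma before theta ✓
(lambda, beta): lambda before beta ✓
(lambda, epsilon): lambda before epsilon ✓
(lambda, gamma): lambda before gamma ✓
(lambda, mu): lambda before mu ✓
(lambda, theta): lambda before theta ✓
(mu, theta): mu before theta ✓
Count: 15.

15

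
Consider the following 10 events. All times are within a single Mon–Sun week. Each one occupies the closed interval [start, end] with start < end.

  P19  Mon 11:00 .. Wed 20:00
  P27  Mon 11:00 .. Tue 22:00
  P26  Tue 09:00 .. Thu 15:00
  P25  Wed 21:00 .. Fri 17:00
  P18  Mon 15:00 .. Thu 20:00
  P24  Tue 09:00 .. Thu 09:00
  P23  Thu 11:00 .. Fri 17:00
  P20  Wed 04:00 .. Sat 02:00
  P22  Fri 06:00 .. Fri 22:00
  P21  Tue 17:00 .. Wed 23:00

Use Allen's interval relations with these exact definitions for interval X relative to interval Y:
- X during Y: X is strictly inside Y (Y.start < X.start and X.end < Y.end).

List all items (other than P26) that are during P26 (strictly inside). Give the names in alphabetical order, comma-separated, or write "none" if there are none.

Target P26 = [Tue 09:00, Thu 15:00].
P18 [Mon 15:00, Thu 20:00] → contains → no.
P19 [Mon 11:00, Wed 20:00] → overlaps → no.
P20 [Wed 04:00, Sat 02:00] → overlapped-by → no.
P21 [Tue 17:00, Wed 23:00] → during → yes.
P22 [Fri 06:00, Fri 22:00] → after → no.
P23 [Thu 11:00, Fri 17:00] → overlapped-by → no.
P24 [Tue 09:00, Thu 09:00] → starts → no.
P25 [Wed 21:00, Fri 17:00] → overlapped-by → no.
P27 [Mon 11:00, Tue 22:00] → overlaps → no.
Result: P21.

P21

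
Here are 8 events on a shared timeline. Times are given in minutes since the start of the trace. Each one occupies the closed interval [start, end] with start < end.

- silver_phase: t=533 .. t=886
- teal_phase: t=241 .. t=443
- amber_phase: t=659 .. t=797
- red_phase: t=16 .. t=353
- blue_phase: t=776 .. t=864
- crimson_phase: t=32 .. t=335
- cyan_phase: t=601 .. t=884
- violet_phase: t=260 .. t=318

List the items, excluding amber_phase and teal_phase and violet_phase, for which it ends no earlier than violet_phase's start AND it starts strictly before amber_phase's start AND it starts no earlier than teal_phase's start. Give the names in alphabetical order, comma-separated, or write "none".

cyan_phase, silver_phase

Conditions: its end is no earlier than violet_phase's start (X.end >= t=260) AND its start is strictly before amber_phase's start (X.start < t=659) AND its start is no earlier than teal_phase's start (X.start >= t=241).
blue_phase: end t=864 >= t=260? ✓; start t=776 < t=659? ✗; start t=776 >= t=241? ✓ → no.
crimson_phase: end t=335 >= t=260? ✓; start t=32 < t=659? ✓; start t=32 >= t=241? ✗ → no.
cyan_phase: end t=884 >= t=260? ✓; start t=601 < t=659? ✓; start t=601 >= t=241? ✓ → yes.
red_phase: end t=353 >= t=260? ✓; start t=16 < t=659? ✓; start t=16 >= t=241? ✗ → no.
silver_phase: end t=886 >= t=260? ✓; start t=533 < t=659? ✓; start t=533 >= t=241? ✓ → yes.
Result: cyan_phase, silver_phase.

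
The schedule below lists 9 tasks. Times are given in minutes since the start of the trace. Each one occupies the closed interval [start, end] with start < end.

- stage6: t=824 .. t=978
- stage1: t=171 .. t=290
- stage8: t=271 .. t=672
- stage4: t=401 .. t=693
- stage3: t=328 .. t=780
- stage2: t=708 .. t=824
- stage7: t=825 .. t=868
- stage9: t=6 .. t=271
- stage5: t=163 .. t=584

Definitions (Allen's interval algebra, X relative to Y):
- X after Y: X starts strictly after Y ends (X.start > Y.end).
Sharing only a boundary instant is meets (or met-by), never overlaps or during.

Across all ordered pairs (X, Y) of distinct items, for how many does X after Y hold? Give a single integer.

Checking all 72 ordered pairs for relation 'after'; matching pairs in alphabetical order:
(stage2, stage1): stage2 after stage1 ✓
(stage2, stage4): stage2 after stage4 ✓
(stage2, stage5): stage2 after stage5 ✓
(stage2, stage8): stage2 after stage8 ✓
(stage2, stage9): stage2 after stage9 ✓
(stage3, stage1): stage3 after stage1 ✓
(stage3, stage9): stage3 after stage9 ✓
(stage4, stage1): stage4 after stage1 ✓
(stage4, stage9): stage4 after stage9 ✓
(stage6, stage1): stage6 after stage1 ✓
(stage6, stage3): stage6 after stage3 ✓
(stage6, stage4): stage6 after stage4 ✓
(stage6, stage5): stage6 after stage5 ✓
(stage6, stage8): stage6 after stage8 ✓
(stage6, stage9): stage6 after stage9 ✓
(stage7, stage1): stage7 after stage1 ✓
(stage7, stage2): stage7 after stage2 ✓
(stage7, stage3): stage7 after stage3 ✓
(stage7, stage4): stage7 after stage4 ✓
(stage7, stage5): stage7 after stage5 ✓
(stage7, stage8): stage7 after stage8 ✓
(stage7, stage9): stage7 after stage9 ✓
Count: 22.

22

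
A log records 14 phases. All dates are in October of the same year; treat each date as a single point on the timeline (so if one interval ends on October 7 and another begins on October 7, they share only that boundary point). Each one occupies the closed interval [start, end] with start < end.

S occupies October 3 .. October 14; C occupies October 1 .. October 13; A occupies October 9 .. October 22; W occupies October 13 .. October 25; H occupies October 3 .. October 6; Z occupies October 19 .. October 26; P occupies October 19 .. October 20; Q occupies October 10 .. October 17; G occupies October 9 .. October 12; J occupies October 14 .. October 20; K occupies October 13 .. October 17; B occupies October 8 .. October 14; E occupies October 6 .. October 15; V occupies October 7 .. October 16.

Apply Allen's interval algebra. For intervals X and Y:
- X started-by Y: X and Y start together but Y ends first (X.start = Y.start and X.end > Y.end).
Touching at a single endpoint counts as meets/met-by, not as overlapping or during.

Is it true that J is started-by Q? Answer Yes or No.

No

J = [October 14, October 20], Q = [October 10, October 17].
Actual relation of J to Q: overlapped-by.
Asked whether 'started-by' holds → No.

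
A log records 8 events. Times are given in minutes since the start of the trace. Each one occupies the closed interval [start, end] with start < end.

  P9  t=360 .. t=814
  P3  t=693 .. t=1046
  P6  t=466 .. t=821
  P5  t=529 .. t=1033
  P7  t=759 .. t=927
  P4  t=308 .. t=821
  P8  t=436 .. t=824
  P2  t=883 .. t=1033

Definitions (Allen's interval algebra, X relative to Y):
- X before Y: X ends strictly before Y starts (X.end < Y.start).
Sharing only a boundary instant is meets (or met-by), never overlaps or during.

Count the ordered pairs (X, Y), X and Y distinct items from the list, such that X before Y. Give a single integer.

Checking all 56 ordered pairs for relation 'before'; matching pairs in alphabetical order:
(P4, P2): P4 before P2 ✓
(P6, P2): P6 before P2 ✓
(P8, P2): P8 before P2 ✓
(P9, P2): P9 before P2 ✓
Count: 4.

4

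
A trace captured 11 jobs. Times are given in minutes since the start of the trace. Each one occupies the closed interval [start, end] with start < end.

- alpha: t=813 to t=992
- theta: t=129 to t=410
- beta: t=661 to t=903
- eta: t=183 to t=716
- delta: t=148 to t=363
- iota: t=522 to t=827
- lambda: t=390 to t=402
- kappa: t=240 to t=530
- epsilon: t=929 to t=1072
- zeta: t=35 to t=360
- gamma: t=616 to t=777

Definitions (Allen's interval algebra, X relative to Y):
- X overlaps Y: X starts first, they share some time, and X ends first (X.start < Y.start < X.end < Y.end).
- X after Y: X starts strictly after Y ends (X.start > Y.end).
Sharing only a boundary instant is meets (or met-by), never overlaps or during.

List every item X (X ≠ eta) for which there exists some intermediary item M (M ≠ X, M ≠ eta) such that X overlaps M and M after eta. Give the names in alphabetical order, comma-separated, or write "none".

alpha, beta, iota

Target eta = [t=183, t=716].
Intermediaries M with M after eta: alpha, epsilon.
Via alpha — items with X overlaps alpha: beta, iota.
Via epsilon — items with X overlaps epsilon: alpha.
Union: alpha, beta, iota.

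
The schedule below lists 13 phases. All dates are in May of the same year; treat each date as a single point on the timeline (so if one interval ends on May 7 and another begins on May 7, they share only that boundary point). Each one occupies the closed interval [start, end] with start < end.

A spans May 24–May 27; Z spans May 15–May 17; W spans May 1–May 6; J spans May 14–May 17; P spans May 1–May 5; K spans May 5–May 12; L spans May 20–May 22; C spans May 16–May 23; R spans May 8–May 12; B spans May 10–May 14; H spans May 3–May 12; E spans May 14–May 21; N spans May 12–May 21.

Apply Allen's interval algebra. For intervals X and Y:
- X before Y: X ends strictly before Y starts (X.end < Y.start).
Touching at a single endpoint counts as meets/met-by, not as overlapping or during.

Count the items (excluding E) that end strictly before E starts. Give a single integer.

Target E = [May 14, May 21].
A [May 24, May 27] → after → no.
B [May 10, May 14] → meets → no.
C [May 16, May 23] → overlapped-by → no.
H [May 3, May 12] → before → counts.
J [May 14, May 17] → starts → no.
K [May 5, May 12] → before → counts.
L [May 20, May 22] → overlapped-by → no.
N [May 12, May 21] → finished-by → no.
P [May 1, May 5] → before → counts.
R [May 8, May 12] → before → counts.
W [May 1, May 6] → before → counts.
Z [May 15, May 17] → during → no.
Total: 5.

5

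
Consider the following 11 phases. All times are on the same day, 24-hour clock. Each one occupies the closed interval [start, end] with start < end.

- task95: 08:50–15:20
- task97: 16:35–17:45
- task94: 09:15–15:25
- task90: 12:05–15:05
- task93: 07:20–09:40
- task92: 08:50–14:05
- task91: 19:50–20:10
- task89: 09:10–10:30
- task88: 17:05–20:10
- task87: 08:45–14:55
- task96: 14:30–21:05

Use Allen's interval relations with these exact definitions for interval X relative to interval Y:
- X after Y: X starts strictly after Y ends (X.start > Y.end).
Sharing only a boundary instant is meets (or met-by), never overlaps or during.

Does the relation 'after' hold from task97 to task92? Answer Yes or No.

task97 = [16:35, 17:45], task92 = [08:50, 14:05].
Actual relation of task97 to task92: after.
Asked whether 'after' holds → Yes.

Yes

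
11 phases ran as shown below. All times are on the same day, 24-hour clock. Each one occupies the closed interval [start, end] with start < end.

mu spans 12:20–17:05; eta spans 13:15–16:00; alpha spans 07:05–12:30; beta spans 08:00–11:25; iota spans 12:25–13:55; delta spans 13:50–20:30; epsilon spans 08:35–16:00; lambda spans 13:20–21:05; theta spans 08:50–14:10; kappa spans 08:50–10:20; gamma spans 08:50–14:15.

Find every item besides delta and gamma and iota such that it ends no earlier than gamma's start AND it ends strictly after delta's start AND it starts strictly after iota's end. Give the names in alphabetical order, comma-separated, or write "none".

none

Conditions: its end is no earlier than gamma's start (X.end >= 08:50) AND its end is strictly after delta's start (X.end > 13:50) AND its start is strictly after iota's end (X.start > 13:55).
alpha: end 12:30 >= 08:50? ✓; end 12:30 > 13:50? ✗; start 07:05 > 13:55? ✗ → no.
beta: end 11:25 >= 08:50? ✓; end 11:25 > 13:50? ✗; start 08:00 > 13:55? ✗ → no.
epsilon: end 16:00 >= 08:50? ✓; end 16:00 > 13:50? ✓; start 08:35 > 13:55? ✗ → no.
eta: end 16:00 >= 08:50? ✓; end 16:00 > 13:50? ✓; start 13:15 > 13:55? ✗ → no.
kappa: end 10:20 >= 08:50? ✓; end 10:20 > 13:50? ✗; start 08:50 > 13:55? ✗ → no.
lambda: end 21:05 >= 08:50? ✓; end 21:05 > 13:50? ✓; start 13:20 > 13:55? ✗ → no.
mu: end 17:05 >= 08:50? ✓; end 17:05 > 13:50? ✓; start 12:20 > 13:55? ✗ → no.
theta: end 14:10 >= 08:50? ✓; end 14:10 > 13:50? ✓; start 08:50 > 13:55? ✗ → no.
Result: none.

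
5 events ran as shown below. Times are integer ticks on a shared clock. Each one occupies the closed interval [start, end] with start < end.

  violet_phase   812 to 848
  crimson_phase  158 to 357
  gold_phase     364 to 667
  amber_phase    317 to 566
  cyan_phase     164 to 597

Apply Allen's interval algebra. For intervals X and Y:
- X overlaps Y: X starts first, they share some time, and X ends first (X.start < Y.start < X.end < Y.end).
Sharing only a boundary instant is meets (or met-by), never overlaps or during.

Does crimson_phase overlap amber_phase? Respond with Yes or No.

Yes

crimson_phase = [158, 357], amber_phase = [317, 566].
Actual relation of crimson_phase to amber_phase: overlaps.
Asked whether 'overlaps' holds → Yes.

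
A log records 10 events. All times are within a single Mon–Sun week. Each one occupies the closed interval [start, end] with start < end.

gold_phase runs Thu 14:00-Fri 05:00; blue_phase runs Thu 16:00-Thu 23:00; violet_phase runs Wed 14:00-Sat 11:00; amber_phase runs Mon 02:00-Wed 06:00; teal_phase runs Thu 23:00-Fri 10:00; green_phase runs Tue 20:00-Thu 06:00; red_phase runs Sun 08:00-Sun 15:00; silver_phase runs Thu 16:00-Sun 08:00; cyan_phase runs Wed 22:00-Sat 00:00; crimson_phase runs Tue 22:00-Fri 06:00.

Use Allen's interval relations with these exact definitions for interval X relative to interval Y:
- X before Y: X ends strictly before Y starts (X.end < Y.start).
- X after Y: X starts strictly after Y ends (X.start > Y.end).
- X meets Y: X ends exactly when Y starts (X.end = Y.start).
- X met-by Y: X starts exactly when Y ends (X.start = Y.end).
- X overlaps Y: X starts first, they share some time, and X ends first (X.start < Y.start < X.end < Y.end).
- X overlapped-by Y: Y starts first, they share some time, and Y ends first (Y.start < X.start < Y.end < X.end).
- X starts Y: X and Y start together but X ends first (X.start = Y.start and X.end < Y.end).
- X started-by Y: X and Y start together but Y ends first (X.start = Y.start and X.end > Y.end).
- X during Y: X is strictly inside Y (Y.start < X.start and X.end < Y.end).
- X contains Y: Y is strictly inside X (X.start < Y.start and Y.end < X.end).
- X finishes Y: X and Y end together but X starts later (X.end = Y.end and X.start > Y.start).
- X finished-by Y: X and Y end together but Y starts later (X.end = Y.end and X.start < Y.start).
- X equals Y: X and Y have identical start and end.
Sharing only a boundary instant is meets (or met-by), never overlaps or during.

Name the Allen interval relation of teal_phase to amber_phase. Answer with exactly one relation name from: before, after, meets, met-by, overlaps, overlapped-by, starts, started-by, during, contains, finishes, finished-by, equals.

after

teal_phase = [Thu 23:00, Fri 10:00]; amber_phase = [Mon 02:00, Wed 06:00].
Compare endpoints: teal_phase.start > amber_phase.start, teal_phase.start > amber_phase.end, teal_phase.end > amber_phase.start, teal_phase.end > amber_phase.end.
That pattern is 'after'.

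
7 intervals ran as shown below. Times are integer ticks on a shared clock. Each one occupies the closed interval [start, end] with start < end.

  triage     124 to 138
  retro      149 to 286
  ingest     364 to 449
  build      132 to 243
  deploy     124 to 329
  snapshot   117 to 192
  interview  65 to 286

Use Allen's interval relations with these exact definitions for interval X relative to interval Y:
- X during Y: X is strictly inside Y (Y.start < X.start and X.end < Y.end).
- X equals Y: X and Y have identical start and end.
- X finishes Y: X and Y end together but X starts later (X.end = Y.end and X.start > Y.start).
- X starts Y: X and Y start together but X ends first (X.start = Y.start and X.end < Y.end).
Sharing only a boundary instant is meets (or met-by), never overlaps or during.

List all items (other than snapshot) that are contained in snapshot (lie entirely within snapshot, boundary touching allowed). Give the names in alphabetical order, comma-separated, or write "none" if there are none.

Target snapshot = [117, 192].
build [132, 243] → overlapped-by → no.
deploy [124, 329] → overlapped-by → no.
ingest [364, 449] → after → no.
interview [65, 286] → contains → no.
retro [149, 286] → overlapped-by → no.
triage [124, 138] → during → yes.
Result: triage.

triage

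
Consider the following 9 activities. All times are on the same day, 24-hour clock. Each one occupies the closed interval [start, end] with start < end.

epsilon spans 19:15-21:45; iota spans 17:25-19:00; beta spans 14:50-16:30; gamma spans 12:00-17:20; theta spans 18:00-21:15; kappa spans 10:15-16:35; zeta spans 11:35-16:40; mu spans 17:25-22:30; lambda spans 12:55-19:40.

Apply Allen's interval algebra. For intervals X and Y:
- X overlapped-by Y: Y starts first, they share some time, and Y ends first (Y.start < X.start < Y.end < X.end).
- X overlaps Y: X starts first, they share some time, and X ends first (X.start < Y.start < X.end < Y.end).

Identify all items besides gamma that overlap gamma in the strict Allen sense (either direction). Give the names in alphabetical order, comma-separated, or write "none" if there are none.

Target gamma = [12:00, 17:20].
beta [14:50, 16:30] → during → no.
epsilon [19:15, 21:45] → after → no.
iota [17:25, 19:00] → after → no.
kappa [10:15, 16:35] → overlaps → yes.
lambda [12:55, 19:40] → overlapped-by → yes.
mu [17:25, 22:30] → after → no.
theta [18:00, 21:15] → after → no.
zeta [11:35, 16:40] → overlaps → yes.
Result: kappa, lambda, zeta.

kappa, lambda, zeta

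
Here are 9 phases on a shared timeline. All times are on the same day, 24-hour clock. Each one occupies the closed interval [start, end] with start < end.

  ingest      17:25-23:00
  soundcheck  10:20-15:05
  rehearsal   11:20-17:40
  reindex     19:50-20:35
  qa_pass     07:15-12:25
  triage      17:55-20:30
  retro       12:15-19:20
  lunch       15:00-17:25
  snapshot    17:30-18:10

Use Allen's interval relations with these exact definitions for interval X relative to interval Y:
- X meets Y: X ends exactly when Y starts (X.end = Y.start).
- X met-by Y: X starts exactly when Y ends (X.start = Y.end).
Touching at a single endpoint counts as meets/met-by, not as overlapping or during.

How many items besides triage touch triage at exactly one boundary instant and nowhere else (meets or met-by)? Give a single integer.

0

Target triage = [17:55, 20:30].
ingest [17:25, 23:00] → contains → no.
lunch [15:00, 17:25] → before → no.
qa_pass [07:15, 12:25] → before → no.
rehearsal [11:20, 17:40] → before → no.
reindex [19:50, 20:35] → overlapped-by → no.
retro [12:15, 19:20] → overlaps → no.
snapshot [17:30, 18:10] → overlaps → no.
soundcheck [10:20, 15:05] → before → no.
Total: 0.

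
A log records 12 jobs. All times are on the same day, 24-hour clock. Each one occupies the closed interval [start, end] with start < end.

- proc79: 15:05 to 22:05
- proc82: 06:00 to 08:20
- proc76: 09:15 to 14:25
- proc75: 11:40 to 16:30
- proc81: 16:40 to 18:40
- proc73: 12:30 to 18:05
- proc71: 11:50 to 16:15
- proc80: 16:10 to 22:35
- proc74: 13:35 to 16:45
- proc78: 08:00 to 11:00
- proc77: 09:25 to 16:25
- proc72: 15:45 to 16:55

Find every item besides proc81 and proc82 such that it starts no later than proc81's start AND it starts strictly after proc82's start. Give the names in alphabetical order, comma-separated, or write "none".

proc71, proc72, proc73, proc74, proc75, proc76, proc77, proc78, proc79, proc80

Conditions: its start is no later than proc81's start (X.start <= 16:40) AND its start is strictly after proc82's start (X.start > 06:00).
proc71: start 11:50 <= 16:40? ✓; start 11:50 > 06:00? ✓ → yes.
proc72: start 15:45 <= 16:40? ✓; start 15:45 > 06:00? ✓ → yes.
proc73: start 12:30 <= 16:40? ✓; start 12:30 > 06:00? ✓ → yes.
proc74: start 13:35 <= 16:40? ✓; start 13:35 > 06:00? ✓ → yes.
proc75: start 11:40 <= 16:40? ✓; start 11:40 > 06:00? ✓ → yes.
proc76: start 09:15 <= 16:40? ✓; start 09:15 > 06:00? ✓ → yes.
proc77: start 09:25 <= 16:40? ✓; start 09:25 > 06:00? ✓ → yes.
proc78: start 08:00 <= 16:40? ✓; start 08:00 > 06:00? ✓ → yes.
proc79: start 15:05 <= 16:40? ✓; start 15:05 > 06:00? ✓ → yes.
proc80: start 16:10 <= 16:40? ✓; start 16:10 > 06:00? ✓ → yes.
Result: proc71, proc72, proc73, proc74, proc75, proc76, proc77, proc78, proc79, proc80.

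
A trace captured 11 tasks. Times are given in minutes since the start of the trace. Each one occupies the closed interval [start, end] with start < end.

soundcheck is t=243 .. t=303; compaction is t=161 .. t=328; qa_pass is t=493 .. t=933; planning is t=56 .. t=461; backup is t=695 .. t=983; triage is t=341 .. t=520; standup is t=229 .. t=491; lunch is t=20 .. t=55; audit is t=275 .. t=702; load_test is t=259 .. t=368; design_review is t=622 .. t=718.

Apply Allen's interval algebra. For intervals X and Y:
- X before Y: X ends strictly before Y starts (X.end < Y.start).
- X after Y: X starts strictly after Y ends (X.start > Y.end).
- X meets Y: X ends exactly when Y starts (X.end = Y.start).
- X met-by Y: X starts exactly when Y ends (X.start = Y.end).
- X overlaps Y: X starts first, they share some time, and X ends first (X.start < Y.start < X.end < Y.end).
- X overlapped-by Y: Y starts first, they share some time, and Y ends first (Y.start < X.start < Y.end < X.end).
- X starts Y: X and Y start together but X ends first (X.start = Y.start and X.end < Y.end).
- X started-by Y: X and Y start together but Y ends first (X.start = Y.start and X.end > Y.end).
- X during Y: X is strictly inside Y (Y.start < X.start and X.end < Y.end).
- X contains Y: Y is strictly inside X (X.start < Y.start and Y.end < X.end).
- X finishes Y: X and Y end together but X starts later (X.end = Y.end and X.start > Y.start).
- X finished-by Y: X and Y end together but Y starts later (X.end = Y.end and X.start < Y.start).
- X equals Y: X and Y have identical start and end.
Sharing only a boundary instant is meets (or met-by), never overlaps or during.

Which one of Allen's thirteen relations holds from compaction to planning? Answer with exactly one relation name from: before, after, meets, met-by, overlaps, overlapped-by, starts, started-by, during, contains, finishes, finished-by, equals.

during

compaction = [t=161, t=328]; planning = [t=56, t=461].
Compare endpoints: compaction.start > planning.start, compaction.start < planning.end, compaction.end > planning.start, compaction.end < planning.end.
That pattern is 'during'.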